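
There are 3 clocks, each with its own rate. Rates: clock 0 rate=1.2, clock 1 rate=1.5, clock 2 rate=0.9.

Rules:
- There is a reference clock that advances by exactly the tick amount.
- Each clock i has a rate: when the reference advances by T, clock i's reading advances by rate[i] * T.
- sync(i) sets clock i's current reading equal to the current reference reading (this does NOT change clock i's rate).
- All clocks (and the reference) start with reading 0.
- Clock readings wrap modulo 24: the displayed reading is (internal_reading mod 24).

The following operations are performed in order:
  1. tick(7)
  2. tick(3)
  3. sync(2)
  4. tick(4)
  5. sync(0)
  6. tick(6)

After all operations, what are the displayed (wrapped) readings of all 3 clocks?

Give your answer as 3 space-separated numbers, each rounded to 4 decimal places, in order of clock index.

Answer: 21.2000 6.0000 19.0000

Derivation:
After op 1 tick(7): ref=7.0000 raw=[8.4000 10.5000 6.3000]
After op 2 tick(3): ref=10.0000 raw=[12.0000 15.0000 9.0000]
After op 3 sync(2): ref=10.0000 raw=[12.0000 15.0000 10.0000]
After op 4 tick(4): ref=14.0000 raw=[16.8000 21.0000 13.6000]
After op 5 sync(0): ref=14.0000 raw=[14.0000 21.0000 13.6000]
After op 6 tick(6): ref=20.0000 raw=[21.2000 30.0000 19.0000]
Wrap final raw readings (mod 24): 21.2000 mod 24 = 21.2000; 30.0000 mod 24 = 6.0000; 19.0000 mod 24 = 19.0000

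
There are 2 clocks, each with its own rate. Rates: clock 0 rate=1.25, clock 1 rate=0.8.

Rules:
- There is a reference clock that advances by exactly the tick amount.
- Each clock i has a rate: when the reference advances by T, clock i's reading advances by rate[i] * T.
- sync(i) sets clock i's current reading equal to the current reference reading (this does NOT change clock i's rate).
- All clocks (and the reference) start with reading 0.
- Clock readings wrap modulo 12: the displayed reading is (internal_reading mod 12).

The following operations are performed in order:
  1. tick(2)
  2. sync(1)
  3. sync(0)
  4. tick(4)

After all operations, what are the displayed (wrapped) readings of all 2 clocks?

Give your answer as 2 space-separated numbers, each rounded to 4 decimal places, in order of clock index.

Answer: 7.0000 5.2000

Derivation:
After op 1 tick(2): ref=2.0000 raw=[2.5000 1.6000]
After op 2 sync(1): ref=2.0000 raw=[2.5000 2.0000]
After op 3 sync(0): ref=2.0000 raw=[2.0000 2.0000]
After op 4 tick(4): ref=6.0000 raw=[7.0000 5.2000]
Wrap final raw readings (mod 12): 7.0000 mod 12 = 7.0000; 5.2000 mod 12 = 5.2000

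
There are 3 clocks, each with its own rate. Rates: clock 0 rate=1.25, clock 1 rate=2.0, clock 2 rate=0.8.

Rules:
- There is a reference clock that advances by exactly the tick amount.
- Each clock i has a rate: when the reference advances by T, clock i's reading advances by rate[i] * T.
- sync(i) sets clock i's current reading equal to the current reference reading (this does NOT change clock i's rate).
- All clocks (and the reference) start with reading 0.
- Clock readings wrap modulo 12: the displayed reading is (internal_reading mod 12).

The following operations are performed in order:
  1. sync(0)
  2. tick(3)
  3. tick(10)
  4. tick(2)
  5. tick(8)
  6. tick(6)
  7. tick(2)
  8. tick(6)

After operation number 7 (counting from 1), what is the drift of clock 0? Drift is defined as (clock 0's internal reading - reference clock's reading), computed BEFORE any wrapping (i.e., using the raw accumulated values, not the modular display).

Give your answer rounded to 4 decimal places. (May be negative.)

Answer: 7.7500

Derivation:
After op 1 sync(0): ref=0.0000 raw=[0.0000 0.0000 0.0000]
After op 2 tick(3): ref=3.0000 raw=[3.7500 6.0000 2.4000]
After op 3 tick(10): ref=13.0000 raw=[16.2500 26.0000 10.4000]
After op 4 tick(2): ref=15.0000 raw=[18.7500 30.0000 12.0000]
After op 5 tick(8): ref=23.0000 raw=[28.7500 46.0000 18.4000]
After op 6 tick(6): ref=29.0000 raw=[36.2500 58.0000 23.2000]
After op 7 tick(2): ref=31.0000 raw=[38.7500 62.0000 24.8000]
Drift of clock 0 after op 7: 38.7500 - 31.0000 = 7.7500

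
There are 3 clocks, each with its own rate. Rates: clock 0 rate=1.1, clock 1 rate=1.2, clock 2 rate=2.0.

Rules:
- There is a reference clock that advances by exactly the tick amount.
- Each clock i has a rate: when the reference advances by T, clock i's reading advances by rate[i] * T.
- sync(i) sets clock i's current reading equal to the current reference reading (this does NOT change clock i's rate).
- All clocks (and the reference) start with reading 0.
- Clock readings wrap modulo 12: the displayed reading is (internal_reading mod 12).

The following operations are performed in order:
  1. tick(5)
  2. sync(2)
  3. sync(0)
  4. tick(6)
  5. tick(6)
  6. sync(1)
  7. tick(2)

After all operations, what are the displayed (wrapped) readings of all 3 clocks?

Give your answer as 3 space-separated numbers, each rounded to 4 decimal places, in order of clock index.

Answer: 8.4000 7.4000 9.0000

Derivation:
After op 1 tick(5): ref=5.0000 raw=[5.5000 6.0000 10.0000]
After op 2 sync(2): ref=5.0000 raw=[5.5000 6.0000 5.0000]
After op 3 sync(0): ref=5.0000 raw=[5.0000 6.0000 5.0000]
After op 4 tick(6): ref=11.0000 raw=[11.6000 13.2000 17.0000]
After op 5 tick(6): ref=17.0000 raw=[18.2000 20.4000 29.0000]
After op 6 sync(1): ref=17.0000 raw=[18.2000 17.0000 29.0000]
After op 7 tick(2): ref=19.0000 raw=[20.4000 19.4000 33.0000]
Wrap final raw readings (mod 12): 20.4000 mod 12 = 8.4000; 19.4000 mod 12 = 7.4000; 33.0000 mod 12 = 9.0000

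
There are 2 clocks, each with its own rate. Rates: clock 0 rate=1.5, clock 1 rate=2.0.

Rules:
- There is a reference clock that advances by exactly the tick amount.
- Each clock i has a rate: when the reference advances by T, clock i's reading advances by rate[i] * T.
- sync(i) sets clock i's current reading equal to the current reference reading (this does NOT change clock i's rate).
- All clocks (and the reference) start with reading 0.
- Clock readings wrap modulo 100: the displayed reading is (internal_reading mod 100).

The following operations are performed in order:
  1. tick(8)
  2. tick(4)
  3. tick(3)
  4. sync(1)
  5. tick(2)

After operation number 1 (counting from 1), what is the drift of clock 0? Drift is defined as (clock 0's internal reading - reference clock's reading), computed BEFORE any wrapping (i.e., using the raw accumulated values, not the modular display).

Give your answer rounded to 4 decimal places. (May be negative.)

Answer: 4.0000

Derivation:
After op 1 tick(8): ref=8.0000 raw=[12.0000 16.0000]
Drift of clock 0 after op 1: 12.0000 - 8.0000 = 4.0000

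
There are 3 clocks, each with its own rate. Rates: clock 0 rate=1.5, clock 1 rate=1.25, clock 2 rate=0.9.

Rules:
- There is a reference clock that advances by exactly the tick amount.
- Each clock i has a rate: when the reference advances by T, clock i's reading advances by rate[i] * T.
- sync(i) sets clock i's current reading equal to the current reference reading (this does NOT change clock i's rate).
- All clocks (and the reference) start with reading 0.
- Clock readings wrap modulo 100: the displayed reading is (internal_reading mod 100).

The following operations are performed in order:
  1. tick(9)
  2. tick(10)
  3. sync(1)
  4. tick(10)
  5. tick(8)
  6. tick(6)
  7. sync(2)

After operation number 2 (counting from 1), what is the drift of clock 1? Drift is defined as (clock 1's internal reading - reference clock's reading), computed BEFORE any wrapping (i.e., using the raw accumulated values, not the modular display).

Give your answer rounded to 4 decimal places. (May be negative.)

Answer: 4.7500

Derivation:
After op 1 tick(9): ref=9.0000 raw=[13.5000 11.2500 8.1000]
After op 2 tick(10): ref=19.0000 raw=[28.5000 23.7500 17.1000]
Drift of clock 1 after op 2: 23.7500 - 19.0000 = 4.7500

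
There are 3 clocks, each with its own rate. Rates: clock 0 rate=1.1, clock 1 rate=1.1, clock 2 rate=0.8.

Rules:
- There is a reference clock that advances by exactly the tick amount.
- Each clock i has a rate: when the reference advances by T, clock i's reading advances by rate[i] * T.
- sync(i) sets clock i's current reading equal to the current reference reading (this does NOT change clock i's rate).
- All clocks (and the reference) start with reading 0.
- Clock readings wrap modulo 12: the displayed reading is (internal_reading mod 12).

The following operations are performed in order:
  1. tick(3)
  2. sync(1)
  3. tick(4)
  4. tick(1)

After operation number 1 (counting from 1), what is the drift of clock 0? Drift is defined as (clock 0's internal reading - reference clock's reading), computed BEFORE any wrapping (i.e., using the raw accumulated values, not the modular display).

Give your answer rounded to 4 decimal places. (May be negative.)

After op 1 tick(3): ref=3.0000 raw=[3.3000 3.3000 2.4000]
Drift of clock 0 after op 1: 3.3000 - 3.0000 = 0.3000

Answer: 0.3000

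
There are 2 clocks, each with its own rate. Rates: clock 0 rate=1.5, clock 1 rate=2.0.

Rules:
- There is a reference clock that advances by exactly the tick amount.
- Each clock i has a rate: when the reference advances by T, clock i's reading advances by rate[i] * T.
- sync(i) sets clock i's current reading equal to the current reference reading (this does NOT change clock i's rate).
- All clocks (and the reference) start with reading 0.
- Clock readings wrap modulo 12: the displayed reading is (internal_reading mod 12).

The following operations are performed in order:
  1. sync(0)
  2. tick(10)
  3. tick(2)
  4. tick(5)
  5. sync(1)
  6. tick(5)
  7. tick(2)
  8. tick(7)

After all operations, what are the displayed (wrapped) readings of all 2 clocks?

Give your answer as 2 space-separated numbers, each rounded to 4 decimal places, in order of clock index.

After op 1 sync(0): ref=0.0000 raw=[0.0000 0.0000]
After op 2 tick(10): ref=10.0000 raw=[15.0000 20.0000]
After op 3 tick(2): ref=12.0000 raw=[18.0000 24.0000]
After op 4 tick(5): ref=17.0000 raw=[25.5000 34.0000]
After op 5 sync(1): ref=17.0000 raw=[25.5000 17.0000]
After op 6 tick(5): ref=22.0000 raw=[33.0000 27.0000]
After op 7 tick(2): ref=24.0000 raw=[36.0000 31.0000]
After op 8 tick(7): ref=31.0000 raw=[46.5000 45.0000]
Wrap final raw readings (mod 12): 46.5000 mod 12 = 10.5000; 45.0000 mod 12 = 9.0000

Answer: 10.5000 9.0000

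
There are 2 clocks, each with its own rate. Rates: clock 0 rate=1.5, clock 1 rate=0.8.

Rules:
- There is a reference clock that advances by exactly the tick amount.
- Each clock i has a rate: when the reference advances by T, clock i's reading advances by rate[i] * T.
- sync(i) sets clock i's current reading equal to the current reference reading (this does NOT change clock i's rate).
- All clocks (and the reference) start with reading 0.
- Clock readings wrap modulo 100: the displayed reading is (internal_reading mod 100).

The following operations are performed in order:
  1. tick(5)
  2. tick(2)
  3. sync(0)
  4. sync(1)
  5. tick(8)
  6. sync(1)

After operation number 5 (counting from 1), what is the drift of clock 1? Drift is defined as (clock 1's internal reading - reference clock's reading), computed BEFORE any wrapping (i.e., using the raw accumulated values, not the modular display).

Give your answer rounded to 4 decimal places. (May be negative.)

After op 1 tick(5): ref=5.0000 raw=[7.5000 4.0000]
After op 2 tick(2): ref=7.0000 raw=[10.5000 5.6000]
After op 3 sync(0): ref=7.0000 raw=[7.0000 5.6000]
After op 4 sync(1): ref=7.0000 raw=[7.0000 7.0000]
After op 5 tick(8): ref=15.0000 raw=[19.0000 13.4000]
Drift of clock 1 after op 5: 13.4000 - 15.0000 = -1.6000

Answer: -1.6000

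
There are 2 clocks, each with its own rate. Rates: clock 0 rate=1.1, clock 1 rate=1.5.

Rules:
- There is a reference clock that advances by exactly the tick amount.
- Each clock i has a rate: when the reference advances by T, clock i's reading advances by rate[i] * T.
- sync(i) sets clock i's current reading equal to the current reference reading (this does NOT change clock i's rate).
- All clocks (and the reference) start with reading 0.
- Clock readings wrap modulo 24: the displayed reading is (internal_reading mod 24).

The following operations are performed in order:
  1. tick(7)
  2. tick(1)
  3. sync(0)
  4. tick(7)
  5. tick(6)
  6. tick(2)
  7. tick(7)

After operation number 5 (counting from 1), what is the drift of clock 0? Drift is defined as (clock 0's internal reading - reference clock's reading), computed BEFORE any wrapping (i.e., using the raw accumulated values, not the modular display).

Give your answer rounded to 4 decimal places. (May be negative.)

After op 1 tick(7): ref=7.0000 raw=[7.7000 10.5000]
After op 2 tick(1): ref=8.0000 raw=[8.8000 12.0000]
After op 3 sync(0): ref=8.0000 raw=[8.0000 12.0000]
After op 4 tick(7): ref=15.0000 raw=[15.7000 22.5000]
After op 5 tick(6): ref=21.0000 raw=[22.3000 31.5000]
Drift of clock 0 after op 5: 22.3000 - 21.0000 = 1.3000

Answer: 1.3000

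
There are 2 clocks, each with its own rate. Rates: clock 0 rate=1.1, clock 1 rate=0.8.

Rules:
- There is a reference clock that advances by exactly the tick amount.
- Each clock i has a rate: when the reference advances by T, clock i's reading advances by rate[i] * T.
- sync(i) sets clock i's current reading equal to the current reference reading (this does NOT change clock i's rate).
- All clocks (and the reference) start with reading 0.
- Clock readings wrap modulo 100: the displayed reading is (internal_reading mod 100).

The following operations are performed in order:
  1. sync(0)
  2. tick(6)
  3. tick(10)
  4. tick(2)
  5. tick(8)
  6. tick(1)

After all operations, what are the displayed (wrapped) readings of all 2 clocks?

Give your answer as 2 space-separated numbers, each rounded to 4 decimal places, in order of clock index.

Answer: 29.7000 21.6000

Derivation:
After op 1 sync(0): ref=0.0000 raw=[0.0000 0.0000]
After op 2 tick(6): ref=6.0000 raw=[6.6000 4.8000]
After op 3 tick(10): ref=16.0000 raw=[17.6000 12.8000]
After op 4 tick(2): ref=18.0000 raw=[19.8000 14.4000]
After op 5 tick(8): ref=26.0000 raw=[28.6000 20.8000]
After op 6 tick(1): ref=27.0000 raw=[29.7000 21.6000]
Wrap final raw readings (mod 100): 29.7000 mod 100 = 29.7000; 21.6000 mod 100 = 21.6000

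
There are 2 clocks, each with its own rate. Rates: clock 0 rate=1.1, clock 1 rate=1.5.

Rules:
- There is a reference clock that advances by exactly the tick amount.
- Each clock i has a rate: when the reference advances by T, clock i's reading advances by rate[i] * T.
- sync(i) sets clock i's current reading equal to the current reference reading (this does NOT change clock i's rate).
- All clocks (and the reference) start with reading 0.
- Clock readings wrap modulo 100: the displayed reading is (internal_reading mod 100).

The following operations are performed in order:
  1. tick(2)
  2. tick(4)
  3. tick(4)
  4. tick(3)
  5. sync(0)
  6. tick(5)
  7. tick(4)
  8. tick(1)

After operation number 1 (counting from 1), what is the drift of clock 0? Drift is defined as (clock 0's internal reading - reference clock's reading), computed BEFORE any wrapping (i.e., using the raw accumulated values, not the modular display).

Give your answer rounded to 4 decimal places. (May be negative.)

Answer: 0.2000

Derivation:
After op 1 tick(2): ref=2.0000 raw=[2.2000 3.0000]
Drift of clock 0 after op 1: 2.2000 - 2.0000 = 0.2000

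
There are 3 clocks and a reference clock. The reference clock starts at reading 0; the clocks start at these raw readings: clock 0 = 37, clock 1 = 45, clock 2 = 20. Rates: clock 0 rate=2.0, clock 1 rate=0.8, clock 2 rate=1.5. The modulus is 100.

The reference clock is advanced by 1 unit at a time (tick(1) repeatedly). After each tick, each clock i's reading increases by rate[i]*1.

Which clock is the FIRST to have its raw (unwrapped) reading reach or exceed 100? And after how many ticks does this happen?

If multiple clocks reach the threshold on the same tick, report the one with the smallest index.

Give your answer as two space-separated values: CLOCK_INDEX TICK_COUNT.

clock 0: start=37, rate=2.0, needs 100-37 = 63; ticks = ceil(63/2.0) = ceil(31.5000) = 32; reading at tick 32 = 37 + 2.0*32 = 101.0000
clock 1: start=45, rate=0.8, needs 100-45 = 55; ticks = ceil(55/0.8) = ceil(68.7500) = 69; reading at tick 69 = 45 + 0.8*69 = 100.2000
clock 2: start=20, rate=1.5, needs 100-20 = 80; ticks = ceil(80/1.5) = ceil(53.3333) = 54; reading at tick 54 = 20 + 1.5*54 = 101.0000
Minimum tick count = 32; winners = [0]; smallest index = 0

Answer: 0 32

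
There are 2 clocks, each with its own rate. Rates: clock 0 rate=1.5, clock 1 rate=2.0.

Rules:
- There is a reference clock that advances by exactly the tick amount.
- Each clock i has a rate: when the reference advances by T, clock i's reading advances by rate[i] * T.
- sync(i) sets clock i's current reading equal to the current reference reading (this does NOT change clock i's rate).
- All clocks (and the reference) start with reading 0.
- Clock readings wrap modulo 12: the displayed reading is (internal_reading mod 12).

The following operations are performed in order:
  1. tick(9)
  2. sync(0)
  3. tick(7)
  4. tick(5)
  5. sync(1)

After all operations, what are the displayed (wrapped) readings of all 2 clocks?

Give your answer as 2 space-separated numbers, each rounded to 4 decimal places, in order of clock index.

Answer: 3.0000 9.0000

Derivation:
After op 1 tick(9): ref=9.0000 raw=[13.5000 18.0000]
After op 2 sync(0): ref=9.0000 raw=[9.0000 18.0000]
After op 3 tick(7): ref=16.0000 raw=[19.5000 32.0000]
After op 4 tick(5): ref=21.0000 raw=[27.0000 42.0000]
After op 5 sync(1): ref=21.0000 raw=[27.0000 21.0000]
Wrap final raw readings (mod 12): 27.0000 mod 12 = 3.0000; 21.0000 mod 12 = 9.0000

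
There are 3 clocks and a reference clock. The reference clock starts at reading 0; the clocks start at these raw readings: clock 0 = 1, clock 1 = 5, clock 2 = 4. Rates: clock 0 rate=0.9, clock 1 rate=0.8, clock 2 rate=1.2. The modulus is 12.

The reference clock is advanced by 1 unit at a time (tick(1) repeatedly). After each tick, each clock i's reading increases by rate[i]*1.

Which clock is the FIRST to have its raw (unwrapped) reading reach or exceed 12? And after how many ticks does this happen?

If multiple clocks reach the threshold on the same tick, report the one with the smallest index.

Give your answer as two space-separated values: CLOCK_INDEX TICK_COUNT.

clock 0: start=1, rate=0.9, needs 12-1 = 11; ticks = ceil(11/0.9) = ceil(12.2222) = 13; reading at tick 13 = 1 + 0.9*13 = 12.7000
clock 1: start=5, rate=0.8, needs 12-5 = 7; ticks = ceil(7/0.8) = ceil(8.7500) = 9; reading at tick 9 = 5 + 0.8*9 = 12.2000
clock 2: start=4, rate=1.2, needs 12-4 = 8; ticks = ceil(8/1.2) = ceil(6.6667) = 7; reading at tick 7 = 4 + 1.2*7 = 12.4000
Minimum tick count = 7; winners = [2]; smallest index = 2

Answer: 2 7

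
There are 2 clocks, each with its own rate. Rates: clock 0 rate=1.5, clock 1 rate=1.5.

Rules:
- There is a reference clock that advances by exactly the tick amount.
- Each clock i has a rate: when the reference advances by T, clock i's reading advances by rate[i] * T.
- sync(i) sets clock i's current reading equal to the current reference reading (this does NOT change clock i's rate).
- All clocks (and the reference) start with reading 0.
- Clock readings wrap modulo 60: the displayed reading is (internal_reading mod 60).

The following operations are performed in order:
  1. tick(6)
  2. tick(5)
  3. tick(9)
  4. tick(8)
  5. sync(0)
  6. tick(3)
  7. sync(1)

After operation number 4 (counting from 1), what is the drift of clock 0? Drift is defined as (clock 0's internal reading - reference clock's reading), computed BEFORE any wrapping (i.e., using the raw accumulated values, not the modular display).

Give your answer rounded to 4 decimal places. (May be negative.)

After op 1 tick(6): ref=6.0000 raw=[9.0000 9.0000]
After op 2 tick(5): ref=11.0000 raw=[16.5000 16.5000]
After op 3 tick(9): ref=20.0000 raw=[30.0000 30.0000]
After op 4 tick(8): ref=28.0000 raw=[42.0000 42.0000]
Drift of clock 0 after op 4: 42.0000 - 28.0000 = 14.0000

Answer: 14.0000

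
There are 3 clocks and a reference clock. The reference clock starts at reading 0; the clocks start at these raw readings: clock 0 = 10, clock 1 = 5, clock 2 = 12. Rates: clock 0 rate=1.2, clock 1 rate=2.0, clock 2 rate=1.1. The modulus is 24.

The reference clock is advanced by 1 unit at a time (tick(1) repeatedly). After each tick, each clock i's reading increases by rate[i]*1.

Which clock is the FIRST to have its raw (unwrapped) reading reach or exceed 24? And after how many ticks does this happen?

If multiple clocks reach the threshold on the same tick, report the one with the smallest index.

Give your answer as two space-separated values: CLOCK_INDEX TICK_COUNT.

clock 0: start=10, rate=1.2, needs 24-10 = 14; ticks = ceil(14/1.2) = ceil(11.6667) = 12; reading at tick 12 = 10 + 1.2*12 = 24.4000
clock 1: start=5, rate=2.0, needs 24-5 = 19; ticks = ceil(19/2.0) = ceil(9.5000) = 10; reading at tick 10 = 5 + 2.0*10 = 25.0000
clock 2: start=12, rate=1.1, needs 24-12 = 12; ticks = ceil(12/1.1) = ceil(10.9091) = 11; reading at tick 11 = 12 + 1.1*11 = 24.1000
Minimum tick count = 10; winners = [1]; smallest index = 1

Answer: 1 10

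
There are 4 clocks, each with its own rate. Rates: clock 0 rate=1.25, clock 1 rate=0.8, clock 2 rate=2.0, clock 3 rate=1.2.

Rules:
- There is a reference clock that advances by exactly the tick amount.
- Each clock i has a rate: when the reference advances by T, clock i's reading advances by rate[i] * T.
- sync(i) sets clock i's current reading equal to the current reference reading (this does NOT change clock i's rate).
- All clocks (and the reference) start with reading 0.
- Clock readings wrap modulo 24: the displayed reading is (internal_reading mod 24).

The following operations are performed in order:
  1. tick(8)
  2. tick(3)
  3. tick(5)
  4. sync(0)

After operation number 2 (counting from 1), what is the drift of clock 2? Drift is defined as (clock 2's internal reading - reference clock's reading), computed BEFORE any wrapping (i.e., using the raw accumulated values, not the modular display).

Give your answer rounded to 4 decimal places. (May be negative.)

Answer: 11.0000

Derivation:
After op 1 tick(8): ref=8.0000 raw=[10.0000 6.4000 16.0000 9.6000]
After op 2 tick(3): ref=11.0000 raw=[13.7500 8.8000 22.0000 13.2000]
Drift of clock 2 after op 2: 22.0000 - 11.0000 = 11.0000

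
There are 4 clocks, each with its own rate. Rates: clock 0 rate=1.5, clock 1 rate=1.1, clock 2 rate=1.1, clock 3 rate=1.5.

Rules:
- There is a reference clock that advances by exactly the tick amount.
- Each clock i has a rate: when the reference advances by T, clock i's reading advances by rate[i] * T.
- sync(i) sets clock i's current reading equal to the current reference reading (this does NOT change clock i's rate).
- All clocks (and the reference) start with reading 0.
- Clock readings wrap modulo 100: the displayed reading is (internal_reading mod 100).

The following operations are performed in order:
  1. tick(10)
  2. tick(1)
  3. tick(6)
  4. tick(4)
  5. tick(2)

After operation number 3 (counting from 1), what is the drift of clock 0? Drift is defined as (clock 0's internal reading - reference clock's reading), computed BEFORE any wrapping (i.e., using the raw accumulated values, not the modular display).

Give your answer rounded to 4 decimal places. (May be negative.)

Answer: 8.5000

Derivation:
After op 1 tick(10): ref=10.0000 raw=[15.0000 11.0000 11.0000 15.0000]
After op 2 tick(1): ref=11.0000 raw=[16.5000 12.1000 12.1000 16.5000]
After op 3 tick(6): ref=17.0000 raw=[25.5000 18.7000 18.7000 25.5000]
Drift of clock 0 after op 3: 25.5000 - 17.0000 = 8.5000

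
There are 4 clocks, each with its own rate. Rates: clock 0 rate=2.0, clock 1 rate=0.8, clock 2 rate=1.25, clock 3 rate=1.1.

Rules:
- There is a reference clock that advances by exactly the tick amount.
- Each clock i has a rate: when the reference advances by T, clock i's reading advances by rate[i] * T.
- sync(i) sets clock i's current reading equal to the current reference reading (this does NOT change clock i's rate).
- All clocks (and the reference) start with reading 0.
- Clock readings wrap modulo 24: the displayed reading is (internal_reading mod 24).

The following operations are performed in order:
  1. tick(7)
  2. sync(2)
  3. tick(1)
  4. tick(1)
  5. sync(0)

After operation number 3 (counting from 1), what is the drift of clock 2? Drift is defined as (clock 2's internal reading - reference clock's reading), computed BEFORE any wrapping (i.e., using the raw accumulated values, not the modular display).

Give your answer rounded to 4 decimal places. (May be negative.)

After op 1 tick(7): ref=7.0000 raw=[14.0000 5.6000 8.7500 7.7000]
After op 2 sync(2): ref=7.0000 raw=[14.0000 5.6000 7.0000 7.7000]
After op 3 tick(1): ref=8.0000 raw=[16.0000 6.4000 8.2500 8.8000]
Drift of clock 2 after op 3: 8.2500 - 8.0000 = 0.2500

Answer: 0.2500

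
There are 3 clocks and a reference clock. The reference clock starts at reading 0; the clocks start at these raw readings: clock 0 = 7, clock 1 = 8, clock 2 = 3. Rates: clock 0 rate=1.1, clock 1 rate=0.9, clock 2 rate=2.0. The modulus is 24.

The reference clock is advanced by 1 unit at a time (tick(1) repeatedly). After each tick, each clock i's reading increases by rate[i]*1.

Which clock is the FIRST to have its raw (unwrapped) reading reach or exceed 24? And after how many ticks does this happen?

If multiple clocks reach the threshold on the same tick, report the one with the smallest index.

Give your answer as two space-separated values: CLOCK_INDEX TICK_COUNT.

Answer: 2 11

Derivation:
clock 0: start=7, rate=1.1, needs 24-7 = 17; ticks = ceil(17/1.1) = ceil(15.4545) = 16; reading at tick 16 = 7 + 1.1*16 = 24.6000
clock 1: start=8, rate=0.9, needs 24-8 = 16; ticks = ceil(16/0.9) = ceil(17.7778) = 18; reading at tick 18 = 8 + 0.9*18 = 24.2000
clock 2: start=3, rate=2.0, needs 24-3 = 21; ticks = ceil(21/2.0) = ceil(10.5000) = 11; reading at tick 11 = 3 + 2.0*11 = 25.0000
Minimum tick count = 11; winners = [2]; smallest index = 2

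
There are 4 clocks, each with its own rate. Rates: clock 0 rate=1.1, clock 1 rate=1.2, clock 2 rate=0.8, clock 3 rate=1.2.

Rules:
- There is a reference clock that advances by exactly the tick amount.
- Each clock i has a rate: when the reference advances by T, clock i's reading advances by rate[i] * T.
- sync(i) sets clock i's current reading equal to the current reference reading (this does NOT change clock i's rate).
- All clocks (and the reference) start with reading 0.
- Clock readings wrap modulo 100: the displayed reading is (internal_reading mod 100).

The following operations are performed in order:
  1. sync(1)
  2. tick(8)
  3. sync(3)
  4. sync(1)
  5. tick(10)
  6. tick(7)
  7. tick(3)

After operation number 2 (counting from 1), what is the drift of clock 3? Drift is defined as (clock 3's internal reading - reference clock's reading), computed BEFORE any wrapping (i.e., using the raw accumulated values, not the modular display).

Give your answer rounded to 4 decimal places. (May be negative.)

Answer: 1.6000

Derivation:
After op 1 sync(1): ref=0.0000 raw=[0.0000 0.0000 0.0000 0.0000]
After op 2 tick(8): ref=8.0000 raw=[8.8000 9.6000 6.4000 9.6000]
Drift of clock 3 after op 2: 9.6000 - 8.0000 = 1.6000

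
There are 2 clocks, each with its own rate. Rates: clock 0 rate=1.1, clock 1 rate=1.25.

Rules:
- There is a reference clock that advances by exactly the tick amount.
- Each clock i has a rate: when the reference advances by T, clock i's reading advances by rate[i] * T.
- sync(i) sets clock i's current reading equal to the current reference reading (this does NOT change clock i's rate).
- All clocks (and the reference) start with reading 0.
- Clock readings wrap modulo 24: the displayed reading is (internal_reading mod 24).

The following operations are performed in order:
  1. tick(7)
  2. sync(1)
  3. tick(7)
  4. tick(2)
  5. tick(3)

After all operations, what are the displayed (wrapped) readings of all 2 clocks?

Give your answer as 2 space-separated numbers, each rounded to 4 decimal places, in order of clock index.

Answer: 20.9000 22.0000

Derivation:
After op 1 tick(7): ref=7.0000 raw=[7.7000 8.7500]
After op 2 sync(1): ref=7.0000 raw=[7.7000 7.0000]
After op 3 tick(7): ref=14.0000 raw=[15.4000 15.7500]
After op 4 tick(2): ref=16.0000 raw=[17.6000 18.2500]
After op 5 tick(3): ref=19.0000 raw=[20.9000 22.0000]
Wrap final raw readings (mod 24): 20.9000 mod 24 = 20.9000; 22.0000 mod 24 = 22.0000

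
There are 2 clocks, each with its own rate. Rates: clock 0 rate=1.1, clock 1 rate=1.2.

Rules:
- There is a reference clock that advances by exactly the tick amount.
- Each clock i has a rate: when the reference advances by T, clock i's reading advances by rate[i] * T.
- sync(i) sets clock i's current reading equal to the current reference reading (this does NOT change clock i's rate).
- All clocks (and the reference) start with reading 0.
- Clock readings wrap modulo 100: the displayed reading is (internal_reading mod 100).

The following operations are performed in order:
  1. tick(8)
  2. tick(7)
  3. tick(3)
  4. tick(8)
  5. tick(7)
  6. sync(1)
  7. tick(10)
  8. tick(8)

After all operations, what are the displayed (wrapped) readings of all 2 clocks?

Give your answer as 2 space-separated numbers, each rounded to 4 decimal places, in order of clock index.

Answer: 56.1000 54.6000

Derivation:
After op 1 tick(8): ref=8.0000 raw=[8.8000 9.6000]
After op 2 tick(7): ref=15.0000 raw=[16.5000 18.0000]
After op 3 tick(3): ref=18.0000 raw=[19.8000 21.6000]
After op 4 tick(8): ref=26.0000 raw=[28.6000 31.2000]
After op 5 tick(7): ref=33.0000 raw=[36.3000 39.6000]
After op 6 sync(1): ref=33.0000 raw=[36.3000 33.0000]
After op 7 tick(10): ref=43.0000 raw=[47.3000 45.0000]
After op 8 tick(8): ref=51.0000 raw=[56.1000 54.6000]
Wrap final raw readings (mod 100): 56.1000 mod 100 = 56.1000; 54.6000 mod 100 = 54.6000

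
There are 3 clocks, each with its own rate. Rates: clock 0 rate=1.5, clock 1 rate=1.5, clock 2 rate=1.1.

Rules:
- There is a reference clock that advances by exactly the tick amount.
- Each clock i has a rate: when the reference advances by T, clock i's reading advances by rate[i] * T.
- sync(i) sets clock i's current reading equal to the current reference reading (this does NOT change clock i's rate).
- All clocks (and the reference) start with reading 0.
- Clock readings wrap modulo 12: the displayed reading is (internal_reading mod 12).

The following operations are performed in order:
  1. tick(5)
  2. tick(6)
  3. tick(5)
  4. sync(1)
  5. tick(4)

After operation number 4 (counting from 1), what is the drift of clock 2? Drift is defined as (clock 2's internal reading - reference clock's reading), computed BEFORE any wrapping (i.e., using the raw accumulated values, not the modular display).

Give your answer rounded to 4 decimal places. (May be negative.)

After op 1 tick(5): ref=5.0000 raw=[7.5000 7.5000 5.5000]
After op 2 tick(6): ref=11.0000 raw=[16.5000 16.5000 12.1000]
After op 3 tick(5): ref=16.0000 raw=[24.0000 24.0000 17.6000]
After op 4 sync(1): ref=16.0000 raw=[24.0000 16.0000 17.6000]
Drift of clock 2 after op 4: 17.6000 - 16.0000 = 1.6000

Answer: 1.6000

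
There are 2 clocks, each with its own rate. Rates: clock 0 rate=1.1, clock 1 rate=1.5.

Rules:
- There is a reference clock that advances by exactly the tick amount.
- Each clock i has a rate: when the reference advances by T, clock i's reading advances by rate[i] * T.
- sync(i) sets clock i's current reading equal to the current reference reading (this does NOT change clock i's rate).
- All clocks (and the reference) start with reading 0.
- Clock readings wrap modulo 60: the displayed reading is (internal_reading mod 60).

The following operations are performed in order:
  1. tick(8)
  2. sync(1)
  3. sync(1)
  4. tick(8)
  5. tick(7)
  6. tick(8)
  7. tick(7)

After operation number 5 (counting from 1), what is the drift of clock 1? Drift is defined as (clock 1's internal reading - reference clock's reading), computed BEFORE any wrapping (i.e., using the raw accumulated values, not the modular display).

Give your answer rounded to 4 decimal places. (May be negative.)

Answer: 7.5000

Derivation:
After op 1 tick(8): ref=8.0000 raw=[8.8000 12.0000]
After op 2 sync(1): ref=8.0000 raw=[8.8000 8.0000]
After op 3 sync(1): ref=8.0000 raw=[8.8000 8.0000]
After op 4 tick(8): ref=16.0000 raw=[17.6000 20.0000]
After op 5 tick(7): ref=23.0000 raw=[25.3000 30.5000]
Drift of clock 1 after op 5: 30.5000 - 23.0000 = 7.5000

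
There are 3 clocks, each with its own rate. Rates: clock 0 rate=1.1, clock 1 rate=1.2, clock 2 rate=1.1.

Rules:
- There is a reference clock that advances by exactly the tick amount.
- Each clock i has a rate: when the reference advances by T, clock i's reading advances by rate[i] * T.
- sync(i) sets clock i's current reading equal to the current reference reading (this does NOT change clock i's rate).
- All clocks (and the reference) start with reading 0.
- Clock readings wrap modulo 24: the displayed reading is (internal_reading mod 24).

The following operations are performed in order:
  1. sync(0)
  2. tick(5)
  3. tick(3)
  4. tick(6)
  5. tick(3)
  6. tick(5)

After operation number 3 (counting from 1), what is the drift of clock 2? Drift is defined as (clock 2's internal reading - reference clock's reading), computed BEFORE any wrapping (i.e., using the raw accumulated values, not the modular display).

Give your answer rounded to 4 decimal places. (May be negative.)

After op 1 sync(0): ref=0.0000 raw=[0.0000 0.0000 0.0000]
After op 2 tick(5): ref=5.0000 raw=[5.5000 6.0000 5.5000]
After op 3 tick(3): ref=8.0000 raw=[8.8000 9.6000 8.8000]
Drift of clock 2 after op 3: 8.8000 - 8.0000 = 0.8000

Answer: 0.8000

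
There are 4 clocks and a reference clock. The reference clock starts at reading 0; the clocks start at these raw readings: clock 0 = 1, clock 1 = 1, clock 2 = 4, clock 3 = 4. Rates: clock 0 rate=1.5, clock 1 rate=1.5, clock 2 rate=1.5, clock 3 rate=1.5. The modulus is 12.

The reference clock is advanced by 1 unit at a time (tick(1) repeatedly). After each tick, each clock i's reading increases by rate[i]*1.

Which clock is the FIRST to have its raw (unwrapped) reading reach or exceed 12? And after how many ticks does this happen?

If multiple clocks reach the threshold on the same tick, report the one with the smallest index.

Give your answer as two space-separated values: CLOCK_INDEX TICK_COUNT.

clock 0: start=1, rate=1.5, needs 12-1 = 11; ticks = ceil(11/1.5) = ceil(7.3333) = 8; reading at tick 8 = 1 + 1.5*8 = 13.0000
clock 1: start=1, rate=1.5, needs 12-1 = 11; ticks = ceil(11/1.5) = ceil(7.3333) = 8; reading at tick 8 = 1 + 1.5*8 = 13.0000
clock 2: start=4, rate=1.5, needs 12-4 = 8; ticks = ceil(8/1.5) = ceil(5.3333) = 6; reading at tick 6 = 4 + 1.5*6 = 13.0000
clock 3: start=4, rate=1.5, needs 12-4 = 8; ticks = ceil(8/1.5) = ceil(5.3333) = 6; reading at tick 6 = 4 + 1.5*6 = 13.0000
Minimum tick count = 6; winners = [2, 3]; smallest index = 2

Answer: 2 6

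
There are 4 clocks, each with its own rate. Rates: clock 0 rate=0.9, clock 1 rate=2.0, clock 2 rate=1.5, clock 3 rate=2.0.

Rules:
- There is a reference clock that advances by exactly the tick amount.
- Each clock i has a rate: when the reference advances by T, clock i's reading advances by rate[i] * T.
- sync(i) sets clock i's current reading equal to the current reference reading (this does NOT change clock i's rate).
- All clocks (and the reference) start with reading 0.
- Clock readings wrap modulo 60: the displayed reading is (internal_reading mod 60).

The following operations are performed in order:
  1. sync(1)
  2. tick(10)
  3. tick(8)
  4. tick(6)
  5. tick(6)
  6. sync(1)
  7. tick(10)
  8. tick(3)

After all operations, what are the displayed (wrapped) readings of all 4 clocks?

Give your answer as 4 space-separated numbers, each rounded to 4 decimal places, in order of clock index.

After op 1 sync(1): ref=0.0000 raw=[0.0000 0.0000 0.0000 0.0000]
After op 2 tick(10): ref=10.0000 raw=[9.0000 20.0000 15.0000 20.0000]
After op 3 tick(8): ref=18.0000 raw=[16.2000 36.0000 27.0000 36.0000]
After op 4 tick(6): ref=24.0000 raw=[21.6000 48.0000 36.0000 48.0000]
After op 5 tick(6): ref=30.0000 raw=[27.0000 60.0000 45.0000 60.0000]
After op 6 sync(1): ref=30.0000 raw=[27.0000 30.0000 45.0000 60.0000]
After op 7 tick(10): ref=40.0000 raw=[36.0000 50.0000 60.0000 80.0000]
After op 8 tick(3): ref=43.0000 raw=[38.7000 56.0000 64.5000 86.0000]
Wrap final raw readings (mod 60): 38.7000 mod 60 = 38.7000; 56.0000 mod 60 = 56.0000; 64.5000 mod 60 = 4.5000; 86.0000 mod 60 = 26.0000

Answer: 38.7000 56.0000 4.5000 26.0000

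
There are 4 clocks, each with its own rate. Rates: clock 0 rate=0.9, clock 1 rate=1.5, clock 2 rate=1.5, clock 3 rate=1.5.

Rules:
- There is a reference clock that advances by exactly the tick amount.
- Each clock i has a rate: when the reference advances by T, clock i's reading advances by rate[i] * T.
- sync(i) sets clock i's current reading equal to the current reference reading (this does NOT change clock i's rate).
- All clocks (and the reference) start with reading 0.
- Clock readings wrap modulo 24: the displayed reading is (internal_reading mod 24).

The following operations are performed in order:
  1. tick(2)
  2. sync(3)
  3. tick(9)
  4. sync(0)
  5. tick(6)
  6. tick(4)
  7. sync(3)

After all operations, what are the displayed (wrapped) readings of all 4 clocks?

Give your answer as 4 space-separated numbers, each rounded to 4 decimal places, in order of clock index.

After op 1 tick(2): ref=2.0000 raw=[1.8000 3.0000 3.0000 3.0000]
After op 2 sync(3): ref=2.0000 raw=[1.8000 3.0000 3.0000 2.0000]
After op 3 tick(9): ref=11.0000 raw=[9.9000 16.5000 16.5000 15.5000]
After op 4 sync(0): ref=11.0000 raw=[11.0000 16.5000 16.5000 15.5000]
After op 5 tick(6): ref=17.0000 raw=[16.4000 25.5000 25.5000 24.5000]
After op 6 tick(4): ref=21.0000 raw=[20.0000 31.5000 31.5000 30.5000]
After op 7 sync(3): ref=21.0000 raw=[20.0000 31.5000 31.5000 21.0000]
Wrap final raw readings (mod 24): 20.0000 mod 24 = 20.0000; 31.5000 mod 24 = 7.5000; 31.5000 mod 24 = 7.5000; 21.0000 mod 24 = 21.0000

Answer: 20.0000 7.5000 7.5000 21.0000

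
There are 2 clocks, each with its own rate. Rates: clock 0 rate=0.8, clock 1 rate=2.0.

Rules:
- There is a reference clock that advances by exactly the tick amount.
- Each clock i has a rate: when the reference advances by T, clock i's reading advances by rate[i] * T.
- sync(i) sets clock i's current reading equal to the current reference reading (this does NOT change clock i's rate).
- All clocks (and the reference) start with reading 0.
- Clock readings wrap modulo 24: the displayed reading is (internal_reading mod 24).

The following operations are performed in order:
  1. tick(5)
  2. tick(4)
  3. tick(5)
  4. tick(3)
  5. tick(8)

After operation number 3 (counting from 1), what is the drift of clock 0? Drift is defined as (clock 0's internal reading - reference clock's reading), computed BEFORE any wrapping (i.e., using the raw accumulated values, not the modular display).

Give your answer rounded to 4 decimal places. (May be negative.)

Answer: -2.8000

Derivation:
After op 1 tick(5): ref=5.0000 raw=[4.0000 10.0000]
After op 2 tick(4): ref=9.0000 raw=[7.2000 18.0000]
After op 3 tick(5): ref=14.0000 raw=[11.2000 28.0000]
Drift of clock 0 after op 3: 11.2000 - 14.0000 = -2.8000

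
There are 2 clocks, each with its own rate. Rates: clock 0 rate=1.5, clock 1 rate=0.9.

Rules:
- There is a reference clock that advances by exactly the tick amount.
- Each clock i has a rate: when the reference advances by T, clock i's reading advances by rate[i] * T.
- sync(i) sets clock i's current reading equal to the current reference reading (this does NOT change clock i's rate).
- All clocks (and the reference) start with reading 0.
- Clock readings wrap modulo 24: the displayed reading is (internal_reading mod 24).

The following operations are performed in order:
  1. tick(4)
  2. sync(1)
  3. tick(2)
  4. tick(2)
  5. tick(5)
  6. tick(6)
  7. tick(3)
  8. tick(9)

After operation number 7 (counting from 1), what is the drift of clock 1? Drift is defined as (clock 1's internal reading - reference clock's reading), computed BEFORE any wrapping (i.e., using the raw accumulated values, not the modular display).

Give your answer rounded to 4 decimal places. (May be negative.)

Answer: -1.8000

Derivation:
After op 1 tick(4): ref=4.0000 raw=[6.0000 3.6000]
After op 2 sync(1): ref=4.0000 raw=[6.0000 4.0000]
After op 3 tick(2): ref=6.0000 raw=[9.0000 5.8000]
After op 4 tick(2): ref=8.0000 raw=[12.0000 7.6000]
After op 5 tick(5): ref=13.0000 raw=[19.5000 12.1000]
After op 6 tick(6): ref=19.0000 raw=[28.5000 17.5000]
After op 7 tick(3): ref=22.0000 raw=[33.0000 20.2000]
Drift of clock 1 after op 7: 20.2000 - 22.0000 = -1.8000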